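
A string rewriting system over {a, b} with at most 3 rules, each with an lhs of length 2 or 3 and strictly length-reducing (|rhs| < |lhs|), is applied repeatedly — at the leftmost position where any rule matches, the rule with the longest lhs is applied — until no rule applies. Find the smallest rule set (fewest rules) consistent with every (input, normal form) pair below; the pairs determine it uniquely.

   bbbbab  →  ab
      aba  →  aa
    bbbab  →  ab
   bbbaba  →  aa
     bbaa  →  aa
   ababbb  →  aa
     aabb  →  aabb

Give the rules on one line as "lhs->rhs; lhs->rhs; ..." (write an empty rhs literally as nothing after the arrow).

ba->a; bbb->

  | bbbbab => bab => ab
  | aba => aa
  | bbbab => ab
  | bbbaba => aba => aa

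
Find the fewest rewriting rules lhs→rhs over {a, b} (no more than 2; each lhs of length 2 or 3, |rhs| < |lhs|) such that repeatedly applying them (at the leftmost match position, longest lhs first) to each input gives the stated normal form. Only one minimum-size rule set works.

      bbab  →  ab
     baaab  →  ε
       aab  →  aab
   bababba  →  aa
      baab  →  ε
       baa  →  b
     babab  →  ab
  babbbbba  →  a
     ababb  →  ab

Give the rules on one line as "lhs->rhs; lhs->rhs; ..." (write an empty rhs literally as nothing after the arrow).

ba->b; bb->

  | bbab => ab
  | baaab => baab => bab => bb => ε
  | aab
  | bababba => bbabba => abba => aa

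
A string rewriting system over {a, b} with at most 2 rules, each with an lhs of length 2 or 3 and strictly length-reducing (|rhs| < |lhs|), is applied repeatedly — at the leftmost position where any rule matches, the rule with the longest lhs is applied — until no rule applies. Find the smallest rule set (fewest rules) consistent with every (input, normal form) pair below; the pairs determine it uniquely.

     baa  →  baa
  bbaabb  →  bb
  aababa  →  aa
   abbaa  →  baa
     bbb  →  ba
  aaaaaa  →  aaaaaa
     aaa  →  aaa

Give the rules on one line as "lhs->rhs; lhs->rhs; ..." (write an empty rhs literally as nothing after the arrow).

ab->; bbb->ba

  | baa
  | bbaabb => bbab => bb
  | aababa => aaba => aa
  | abbaa => baa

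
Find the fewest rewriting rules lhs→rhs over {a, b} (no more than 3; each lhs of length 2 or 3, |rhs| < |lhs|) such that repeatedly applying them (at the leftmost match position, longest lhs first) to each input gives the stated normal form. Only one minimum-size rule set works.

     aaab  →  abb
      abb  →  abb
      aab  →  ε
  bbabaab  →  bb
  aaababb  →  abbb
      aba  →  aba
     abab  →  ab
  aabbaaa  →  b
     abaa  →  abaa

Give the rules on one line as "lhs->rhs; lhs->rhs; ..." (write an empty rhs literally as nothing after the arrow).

aaa->ab; aab->; bab->b

  | aaab => abb
  | abb
  | aab => ε
  | bbabaab => bbaab => bb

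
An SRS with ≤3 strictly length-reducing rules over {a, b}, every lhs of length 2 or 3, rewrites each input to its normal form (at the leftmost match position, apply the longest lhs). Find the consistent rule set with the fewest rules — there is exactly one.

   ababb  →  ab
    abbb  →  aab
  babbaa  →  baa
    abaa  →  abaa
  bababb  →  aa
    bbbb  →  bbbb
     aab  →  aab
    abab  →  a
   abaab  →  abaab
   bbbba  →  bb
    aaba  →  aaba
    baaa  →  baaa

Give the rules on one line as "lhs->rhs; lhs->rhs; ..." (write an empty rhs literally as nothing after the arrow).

abb->aa; bab->; bba->

  | ababb => ab
  | abbb => aab
  | babbaa => baa
  | abaa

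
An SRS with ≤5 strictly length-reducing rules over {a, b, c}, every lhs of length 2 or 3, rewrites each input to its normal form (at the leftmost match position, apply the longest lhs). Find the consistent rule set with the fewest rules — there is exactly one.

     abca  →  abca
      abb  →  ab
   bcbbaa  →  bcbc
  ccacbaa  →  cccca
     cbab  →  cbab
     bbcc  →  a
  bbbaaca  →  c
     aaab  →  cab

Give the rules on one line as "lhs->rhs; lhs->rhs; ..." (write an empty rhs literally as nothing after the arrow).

aa->c; acb->ca; bb->b; bcc->a

  | abca
  | abb => ab
  | bcbbaa => bcbaa => bcbc
  | ccacbaa => cccaaa => cccca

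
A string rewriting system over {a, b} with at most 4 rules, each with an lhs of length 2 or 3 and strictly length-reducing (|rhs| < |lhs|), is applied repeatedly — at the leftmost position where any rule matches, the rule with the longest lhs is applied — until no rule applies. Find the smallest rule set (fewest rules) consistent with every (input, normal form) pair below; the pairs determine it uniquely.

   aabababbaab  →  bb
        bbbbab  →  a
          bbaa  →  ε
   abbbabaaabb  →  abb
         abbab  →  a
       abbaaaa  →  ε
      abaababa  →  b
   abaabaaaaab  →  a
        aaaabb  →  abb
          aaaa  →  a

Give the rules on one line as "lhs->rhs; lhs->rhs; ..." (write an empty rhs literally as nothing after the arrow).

  | aabababbaab => bbababbaab => aababbaab => bbabbaab => aabbaab => bbbaab => baaab => aab => bb
  | bbbbab => bbaab => aaab => bab => a
  | bbaa => aaa => ba => ε
  | abbbabaaabb => abaabaaabb => aabaaabb => bbaaabb => aaaabb => baabb => abb

aa->b; ba->; bab->a; bba->aa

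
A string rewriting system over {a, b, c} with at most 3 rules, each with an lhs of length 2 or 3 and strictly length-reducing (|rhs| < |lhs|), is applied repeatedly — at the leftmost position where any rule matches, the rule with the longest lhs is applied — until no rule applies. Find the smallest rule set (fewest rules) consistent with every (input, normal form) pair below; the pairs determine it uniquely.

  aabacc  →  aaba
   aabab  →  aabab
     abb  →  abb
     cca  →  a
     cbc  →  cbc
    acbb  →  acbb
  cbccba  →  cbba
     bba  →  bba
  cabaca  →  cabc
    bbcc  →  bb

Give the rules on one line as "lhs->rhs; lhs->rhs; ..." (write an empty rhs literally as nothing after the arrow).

aca->c; cc->

  | aabacc => aaba
  | aabab
  | abb
  | cca => a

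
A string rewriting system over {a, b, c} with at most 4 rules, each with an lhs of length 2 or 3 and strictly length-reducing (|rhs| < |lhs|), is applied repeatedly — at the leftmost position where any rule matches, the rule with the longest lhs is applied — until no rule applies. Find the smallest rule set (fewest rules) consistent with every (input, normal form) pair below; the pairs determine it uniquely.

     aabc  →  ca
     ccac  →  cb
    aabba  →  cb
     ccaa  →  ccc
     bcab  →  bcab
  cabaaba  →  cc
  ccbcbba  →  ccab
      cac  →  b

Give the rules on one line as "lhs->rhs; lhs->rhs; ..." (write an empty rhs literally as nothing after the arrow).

  | aabc => cbc => ca
  | ccac => cb
  | aabba => cbba => cb
  | ccaa => ccc

aa->c; ba->; cac->b; cbc->ca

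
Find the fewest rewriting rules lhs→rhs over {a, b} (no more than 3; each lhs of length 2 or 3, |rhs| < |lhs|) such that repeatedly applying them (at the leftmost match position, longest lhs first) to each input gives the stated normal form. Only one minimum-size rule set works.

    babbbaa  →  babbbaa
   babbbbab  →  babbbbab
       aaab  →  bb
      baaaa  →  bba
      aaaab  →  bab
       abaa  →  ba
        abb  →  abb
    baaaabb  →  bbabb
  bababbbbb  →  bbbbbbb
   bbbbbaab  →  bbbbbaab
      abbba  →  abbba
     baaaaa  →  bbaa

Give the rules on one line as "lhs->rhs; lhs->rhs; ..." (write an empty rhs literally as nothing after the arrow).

aaa->b; aba->b

  | babbbaa
  | babbbbab
  | aaab => bb
  | baaaa => bba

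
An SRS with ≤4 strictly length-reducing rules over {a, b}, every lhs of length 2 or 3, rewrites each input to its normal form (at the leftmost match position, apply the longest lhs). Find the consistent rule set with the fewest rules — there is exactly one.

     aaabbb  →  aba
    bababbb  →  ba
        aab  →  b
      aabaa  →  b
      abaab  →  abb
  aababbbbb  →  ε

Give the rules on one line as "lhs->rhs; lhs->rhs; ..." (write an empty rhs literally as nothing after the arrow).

  | aaabbb => abbb => aba
  | bababbb => aabbb => bbb => ba
  | aab => b
  | aabaa => baa => b

aa->; bab->a; bbb->ba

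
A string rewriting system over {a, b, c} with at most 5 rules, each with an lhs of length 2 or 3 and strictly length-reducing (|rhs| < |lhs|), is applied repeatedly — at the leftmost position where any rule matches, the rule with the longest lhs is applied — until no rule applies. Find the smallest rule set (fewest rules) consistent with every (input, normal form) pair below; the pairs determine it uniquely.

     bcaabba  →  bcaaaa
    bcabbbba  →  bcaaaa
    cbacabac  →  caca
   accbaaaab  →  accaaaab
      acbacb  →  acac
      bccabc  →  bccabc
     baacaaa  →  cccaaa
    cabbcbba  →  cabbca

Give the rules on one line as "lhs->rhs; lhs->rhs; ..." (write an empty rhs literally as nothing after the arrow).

  | bcaabba => bcaaaa
  | bcabbbba => bcabbaa => bcaaaa
  | cbacabac => cacabac => caca
  | accbaaaab => accaaaab

baa->cc; bac->; bba->aa; cb->c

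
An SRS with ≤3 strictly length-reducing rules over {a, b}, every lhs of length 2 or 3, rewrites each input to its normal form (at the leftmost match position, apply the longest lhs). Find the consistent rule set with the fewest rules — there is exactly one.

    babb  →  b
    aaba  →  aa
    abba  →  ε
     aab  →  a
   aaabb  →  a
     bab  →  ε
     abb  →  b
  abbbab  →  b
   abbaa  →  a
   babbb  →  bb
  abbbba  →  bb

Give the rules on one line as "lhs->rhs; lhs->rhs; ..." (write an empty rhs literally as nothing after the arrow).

ab->; ba->; bab->

  | babb => b
  | aaba => aa
  | abba => ba => ε
  | aab => a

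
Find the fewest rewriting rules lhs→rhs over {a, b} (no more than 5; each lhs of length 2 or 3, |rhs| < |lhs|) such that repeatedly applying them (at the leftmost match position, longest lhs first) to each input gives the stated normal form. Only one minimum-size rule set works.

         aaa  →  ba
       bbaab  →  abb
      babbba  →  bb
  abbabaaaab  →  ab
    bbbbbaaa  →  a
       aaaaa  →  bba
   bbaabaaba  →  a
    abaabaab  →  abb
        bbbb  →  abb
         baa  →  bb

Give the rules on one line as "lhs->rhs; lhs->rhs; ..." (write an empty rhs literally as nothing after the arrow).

  | aaa => ba
  | bbaab => bbbb => abb
  | babbba => babba => baba => baa => bb
  | abbabaaaab => abbaaaaab => abbbaaab => aabaaab => bbaaab => bbbab => abab => ab

aa->b; aba->a; bab->ba; bbb->ab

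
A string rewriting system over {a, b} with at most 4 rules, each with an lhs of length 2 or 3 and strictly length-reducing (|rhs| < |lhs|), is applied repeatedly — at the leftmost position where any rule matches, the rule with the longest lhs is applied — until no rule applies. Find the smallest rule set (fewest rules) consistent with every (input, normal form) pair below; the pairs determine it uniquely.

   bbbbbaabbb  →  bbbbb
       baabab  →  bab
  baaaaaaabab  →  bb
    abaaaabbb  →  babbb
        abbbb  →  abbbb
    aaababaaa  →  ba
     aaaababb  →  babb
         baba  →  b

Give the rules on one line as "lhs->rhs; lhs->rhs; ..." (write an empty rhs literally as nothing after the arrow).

aa->b; aba->; bba->ba

  | bbbbbaabbb => bbbbaabbb => bbbaabbb => bbaabbb => baabbb => bbbbb
  | baabab => bbbab => bbab => bab
  | baaaaaaabab => bbaaaaabab => baaaaabab => bbaaabab => baaabab => bbabab => babab => bb
  | abaaaabbb => aaabbb => babbb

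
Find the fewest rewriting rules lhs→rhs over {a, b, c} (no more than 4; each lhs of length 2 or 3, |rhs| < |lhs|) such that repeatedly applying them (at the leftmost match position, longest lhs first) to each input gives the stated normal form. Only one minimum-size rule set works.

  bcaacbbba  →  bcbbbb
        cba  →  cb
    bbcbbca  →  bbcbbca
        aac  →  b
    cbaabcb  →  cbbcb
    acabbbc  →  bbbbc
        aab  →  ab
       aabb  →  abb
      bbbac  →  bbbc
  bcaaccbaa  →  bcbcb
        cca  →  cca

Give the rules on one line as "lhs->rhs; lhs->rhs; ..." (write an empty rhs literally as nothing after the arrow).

aa->a; ac->b; ba->b

  | bcaacbbba => bcacbbba => bcbbbba => bcbbbb
  | cba => cb
  | bbcbbca
  | aac => ac => b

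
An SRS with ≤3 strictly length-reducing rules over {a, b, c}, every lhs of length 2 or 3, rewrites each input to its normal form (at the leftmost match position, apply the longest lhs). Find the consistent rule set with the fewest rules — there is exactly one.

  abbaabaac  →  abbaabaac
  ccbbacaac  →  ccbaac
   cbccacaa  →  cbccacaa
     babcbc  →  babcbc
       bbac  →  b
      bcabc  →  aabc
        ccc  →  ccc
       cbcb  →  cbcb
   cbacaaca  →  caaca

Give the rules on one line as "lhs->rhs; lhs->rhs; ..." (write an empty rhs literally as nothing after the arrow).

bac->; bca->aa

  | abbaabaac
  | ccbbacaac => ccbaac
  | cbccacaa
  | babcbc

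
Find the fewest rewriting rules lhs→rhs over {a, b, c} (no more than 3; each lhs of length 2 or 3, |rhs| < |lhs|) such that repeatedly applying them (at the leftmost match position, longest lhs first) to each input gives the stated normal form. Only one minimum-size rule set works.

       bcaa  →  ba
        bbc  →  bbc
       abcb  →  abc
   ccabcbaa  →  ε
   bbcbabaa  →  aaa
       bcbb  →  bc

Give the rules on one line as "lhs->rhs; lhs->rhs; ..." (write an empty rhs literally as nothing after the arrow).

  | bcaa => ba
  | bbc
  | abcb => abc
  | ccabcbaa => cbcbaa => ccbaa => ccaa => ca => ε

bbb->a; ca->; cb->c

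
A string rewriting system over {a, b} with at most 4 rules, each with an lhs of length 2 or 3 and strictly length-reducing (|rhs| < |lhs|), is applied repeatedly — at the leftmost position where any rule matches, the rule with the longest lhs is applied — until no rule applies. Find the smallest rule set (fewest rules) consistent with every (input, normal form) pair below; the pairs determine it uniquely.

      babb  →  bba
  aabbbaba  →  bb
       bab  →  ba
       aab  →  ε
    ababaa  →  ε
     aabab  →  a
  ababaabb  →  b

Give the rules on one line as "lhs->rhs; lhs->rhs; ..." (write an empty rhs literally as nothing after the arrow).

aa->; aab->; ab->a; abb->ba

  | babb => bba
  | aabbbaba => bbaba => bbaa => bb
  | bab => ba
  | aab => ε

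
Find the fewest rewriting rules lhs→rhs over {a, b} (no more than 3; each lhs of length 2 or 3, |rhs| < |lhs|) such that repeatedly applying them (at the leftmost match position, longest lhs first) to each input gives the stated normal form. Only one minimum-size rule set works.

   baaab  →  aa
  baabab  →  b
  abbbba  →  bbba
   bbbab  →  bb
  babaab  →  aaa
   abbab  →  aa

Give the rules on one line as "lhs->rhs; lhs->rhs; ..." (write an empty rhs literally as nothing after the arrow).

ab->; baa->b; bab->aa

  | baaab => bab => aa
  | baabab => bbab => baa => b
  | abbbba => bbba
  | bbbab => bbaa => bb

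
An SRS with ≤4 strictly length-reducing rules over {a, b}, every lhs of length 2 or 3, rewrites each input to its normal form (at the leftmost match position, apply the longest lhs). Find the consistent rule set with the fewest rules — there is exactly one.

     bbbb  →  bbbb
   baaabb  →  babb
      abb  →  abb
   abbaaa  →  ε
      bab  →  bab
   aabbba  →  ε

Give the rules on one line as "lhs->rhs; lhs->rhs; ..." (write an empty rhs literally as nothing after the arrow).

aa->; aab->a; bba->a

  | bbbb
  | baaabb => babb
  | abb
  | abbaaa => aaaa => aa => ε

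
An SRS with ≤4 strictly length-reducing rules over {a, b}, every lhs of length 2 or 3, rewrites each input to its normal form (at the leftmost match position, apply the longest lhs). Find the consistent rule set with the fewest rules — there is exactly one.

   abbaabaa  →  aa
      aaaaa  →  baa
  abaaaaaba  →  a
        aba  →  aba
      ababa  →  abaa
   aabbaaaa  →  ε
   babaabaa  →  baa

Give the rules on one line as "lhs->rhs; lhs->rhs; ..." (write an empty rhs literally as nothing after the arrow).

aaa->b; bab->ba; bb->

  | abbaabaa => aaabaa => bbaa => aa
  | aaaaa => baa
  | abaaaaaba => abbaaba => aaaba => bba => a
  | aba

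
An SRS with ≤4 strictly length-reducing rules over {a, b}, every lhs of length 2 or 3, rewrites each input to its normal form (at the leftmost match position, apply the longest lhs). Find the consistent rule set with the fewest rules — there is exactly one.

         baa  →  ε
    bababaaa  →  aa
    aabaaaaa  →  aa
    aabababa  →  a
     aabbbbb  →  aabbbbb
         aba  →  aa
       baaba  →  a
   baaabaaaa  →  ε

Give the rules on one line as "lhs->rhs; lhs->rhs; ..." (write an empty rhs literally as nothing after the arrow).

aaa->; ba->a; baa->; bab->

  | baa => ε
  | bababaaa => abaaa => aa
  | aabaaaaa => aaaaa => aa
  | aabababa => aaaba => ba => a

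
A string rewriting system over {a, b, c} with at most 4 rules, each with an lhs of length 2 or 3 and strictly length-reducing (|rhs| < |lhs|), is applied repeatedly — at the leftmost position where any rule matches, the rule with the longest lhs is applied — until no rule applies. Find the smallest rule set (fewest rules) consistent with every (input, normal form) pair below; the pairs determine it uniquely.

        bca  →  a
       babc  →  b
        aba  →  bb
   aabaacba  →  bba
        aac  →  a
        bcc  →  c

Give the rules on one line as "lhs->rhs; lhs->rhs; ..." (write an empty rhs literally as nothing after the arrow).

  | bca => a
  | babc => bac => b
  | aba => bb
  | aabaacba => abbacba => abacba => bbcba => bba

ab->a; aba->bb; ac->; bc->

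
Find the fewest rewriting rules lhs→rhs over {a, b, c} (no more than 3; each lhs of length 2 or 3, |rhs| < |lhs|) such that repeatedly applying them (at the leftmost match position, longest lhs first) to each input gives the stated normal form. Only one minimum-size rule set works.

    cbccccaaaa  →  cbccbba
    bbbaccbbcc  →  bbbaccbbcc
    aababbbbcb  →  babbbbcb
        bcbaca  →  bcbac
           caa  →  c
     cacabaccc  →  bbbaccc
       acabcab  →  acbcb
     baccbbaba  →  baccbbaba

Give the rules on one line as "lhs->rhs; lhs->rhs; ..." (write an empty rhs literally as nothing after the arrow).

aa->; ca->c; cca->bb

  | cbccccaaaa => cbccbbaaa => cbccbba
  | bbbaccbbcc
  | aababbbbcb => babbbbcb
  | bcbaca => bcbac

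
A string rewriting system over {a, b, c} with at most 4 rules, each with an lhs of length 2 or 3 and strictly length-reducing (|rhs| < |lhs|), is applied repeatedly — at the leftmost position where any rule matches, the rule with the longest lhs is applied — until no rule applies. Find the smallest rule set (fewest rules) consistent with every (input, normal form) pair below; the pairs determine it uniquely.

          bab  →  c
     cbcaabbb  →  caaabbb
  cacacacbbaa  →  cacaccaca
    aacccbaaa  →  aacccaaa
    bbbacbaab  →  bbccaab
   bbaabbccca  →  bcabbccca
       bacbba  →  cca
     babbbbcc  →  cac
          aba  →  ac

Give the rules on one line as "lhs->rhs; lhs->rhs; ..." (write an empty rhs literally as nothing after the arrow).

  | bab => cb => c
  | cbcaabbb => caaabbb
  | cacacacbbaa => cacaccabaa => cacaccaca
  | aacccbaaa => aacccaaa

acb->ca; ba->c; cb->c; cbc->ca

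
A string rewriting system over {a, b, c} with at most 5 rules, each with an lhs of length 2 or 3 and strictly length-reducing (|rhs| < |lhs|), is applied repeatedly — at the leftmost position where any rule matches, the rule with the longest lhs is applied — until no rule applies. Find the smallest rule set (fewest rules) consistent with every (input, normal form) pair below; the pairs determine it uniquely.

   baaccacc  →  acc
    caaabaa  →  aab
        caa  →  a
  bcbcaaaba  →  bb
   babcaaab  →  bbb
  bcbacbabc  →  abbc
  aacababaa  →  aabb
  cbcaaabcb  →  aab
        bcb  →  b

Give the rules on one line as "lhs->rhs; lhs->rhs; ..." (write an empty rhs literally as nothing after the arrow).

ba->b; bac->a; ca->; cb->

  | baaccacc => baccacc => acacc => acc
  | caaabaa => aabaa => aaba => aab
  | caa => a
  | bcbcaaaba => bcaaaba => baaba => baba => bba => bb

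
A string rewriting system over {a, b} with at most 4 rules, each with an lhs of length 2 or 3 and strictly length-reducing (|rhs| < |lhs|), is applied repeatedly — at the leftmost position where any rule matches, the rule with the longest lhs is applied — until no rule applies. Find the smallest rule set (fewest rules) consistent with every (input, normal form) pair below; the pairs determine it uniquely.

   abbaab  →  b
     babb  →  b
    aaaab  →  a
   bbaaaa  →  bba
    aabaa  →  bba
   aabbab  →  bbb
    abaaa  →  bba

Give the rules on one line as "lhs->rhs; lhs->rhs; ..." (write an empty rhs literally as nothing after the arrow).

  | abbaab => abaab => bbab => b
  | babb => b
  | aaaab => aaab => aab => ab => a
  | bbaaaa => bbaaa => bbaa => bba

aa->a; ab->a; aba->bb; bab->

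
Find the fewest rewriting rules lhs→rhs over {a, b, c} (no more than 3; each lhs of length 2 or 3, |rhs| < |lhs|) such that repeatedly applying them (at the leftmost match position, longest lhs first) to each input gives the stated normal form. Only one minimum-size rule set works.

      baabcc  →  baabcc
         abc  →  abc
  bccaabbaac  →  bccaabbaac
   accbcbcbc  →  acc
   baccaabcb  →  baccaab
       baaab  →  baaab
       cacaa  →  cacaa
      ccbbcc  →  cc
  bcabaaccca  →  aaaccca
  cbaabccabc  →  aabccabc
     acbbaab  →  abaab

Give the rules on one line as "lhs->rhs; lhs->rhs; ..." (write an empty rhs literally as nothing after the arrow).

bca->ac; cb->

  | baabcc
  | abc
  | bccaabbaac
  | accbcbcbc => accbcbc => accbc => acc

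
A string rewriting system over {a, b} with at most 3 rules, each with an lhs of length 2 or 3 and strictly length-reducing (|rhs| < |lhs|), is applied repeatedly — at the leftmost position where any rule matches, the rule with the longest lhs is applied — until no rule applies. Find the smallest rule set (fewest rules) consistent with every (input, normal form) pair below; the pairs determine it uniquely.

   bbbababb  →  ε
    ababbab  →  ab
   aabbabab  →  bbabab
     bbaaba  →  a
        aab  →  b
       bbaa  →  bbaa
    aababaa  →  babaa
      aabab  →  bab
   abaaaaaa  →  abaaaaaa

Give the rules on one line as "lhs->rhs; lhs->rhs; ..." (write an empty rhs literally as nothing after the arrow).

aab->b; abb->bb; bbb->

  | bbbababb => ababb => abbb => bbb => ε
  | ababbab => abbbab => bbbab => ab
  | aabbabab => bbabab
  | bbaaba => bbba => a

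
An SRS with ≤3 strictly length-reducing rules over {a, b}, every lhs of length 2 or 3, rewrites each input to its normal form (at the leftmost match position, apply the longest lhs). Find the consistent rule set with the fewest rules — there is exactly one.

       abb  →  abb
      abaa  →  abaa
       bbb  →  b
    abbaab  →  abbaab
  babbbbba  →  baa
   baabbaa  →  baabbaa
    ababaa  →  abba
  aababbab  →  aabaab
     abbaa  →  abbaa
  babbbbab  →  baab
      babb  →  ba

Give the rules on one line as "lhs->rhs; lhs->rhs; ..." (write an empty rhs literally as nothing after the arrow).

aaa->ba; bab->ba; bbb->b

  | abb
  | abaa
  | bbb => b
  | abbaab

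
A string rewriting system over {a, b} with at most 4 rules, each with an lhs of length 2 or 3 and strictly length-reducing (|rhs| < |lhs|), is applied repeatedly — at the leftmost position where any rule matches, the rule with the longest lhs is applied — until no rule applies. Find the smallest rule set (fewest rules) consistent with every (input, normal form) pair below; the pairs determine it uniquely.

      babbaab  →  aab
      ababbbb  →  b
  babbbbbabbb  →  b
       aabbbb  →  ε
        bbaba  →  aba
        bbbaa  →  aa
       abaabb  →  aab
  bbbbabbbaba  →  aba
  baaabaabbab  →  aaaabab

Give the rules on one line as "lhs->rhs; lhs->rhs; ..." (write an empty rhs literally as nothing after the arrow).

abb->b; baa->aa; bb->

  | babbaab => bbaab => aab
  | ababbbb => abbbb => bbb => b
  | babbbbbabbb => bbbbbabbb => bbbabbb => babbb => bbb => b
  | aabbbb => abbb => bb => ε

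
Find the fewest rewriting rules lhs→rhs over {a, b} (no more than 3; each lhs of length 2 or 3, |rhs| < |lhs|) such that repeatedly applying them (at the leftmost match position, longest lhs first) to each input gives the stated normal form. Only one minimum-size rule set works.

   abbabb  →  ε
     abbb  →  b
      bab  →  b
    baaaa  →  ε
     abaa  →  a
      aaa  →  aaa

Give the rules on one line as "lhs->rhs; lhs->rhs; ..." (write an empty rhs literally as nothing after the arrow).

abb->; ba->; baa->ba

  | abbabb => abb => ε
  | abbb => b
  | bab => b
  | baaaa => baaa => baa => ba => ε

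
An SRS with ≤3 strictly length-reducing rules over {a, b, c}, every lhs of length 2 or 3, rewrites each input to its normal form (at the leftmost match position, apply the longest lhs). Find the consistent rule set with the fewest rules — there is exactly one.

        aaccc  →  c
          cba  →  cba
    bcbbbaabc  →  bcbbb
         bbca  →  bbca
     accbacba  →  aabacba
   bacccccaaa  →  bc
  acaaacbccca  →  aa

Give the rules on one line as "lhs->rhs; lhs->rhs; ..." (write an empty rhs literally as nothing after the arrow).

aaa->; abc->aa; cc->a

  | aaccc => aaac => c
  | cba
  | bcbbbaabc => bcbbbaaa => bcbbb
  | bbca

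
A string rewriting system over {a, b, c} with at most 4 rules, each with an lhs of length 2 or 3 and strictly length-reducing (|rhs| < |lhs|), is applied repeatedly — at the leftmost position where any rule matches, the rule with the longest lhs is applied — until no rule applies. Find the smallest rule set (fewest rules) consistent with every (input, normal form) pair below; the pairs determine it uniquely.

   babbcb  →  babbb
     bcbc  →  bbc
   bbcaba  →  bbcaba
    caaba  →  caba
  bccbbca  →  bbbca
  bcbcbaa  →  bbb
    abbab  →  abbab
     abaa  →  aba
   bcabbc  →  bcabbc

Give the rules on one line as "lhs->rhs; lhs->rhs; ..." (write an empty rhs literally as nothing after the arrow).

  | babbcb => babbb
  | bcbc => bbc
  | bbcaba
  | caaba => caba

aa->a; cb->b; cba->cb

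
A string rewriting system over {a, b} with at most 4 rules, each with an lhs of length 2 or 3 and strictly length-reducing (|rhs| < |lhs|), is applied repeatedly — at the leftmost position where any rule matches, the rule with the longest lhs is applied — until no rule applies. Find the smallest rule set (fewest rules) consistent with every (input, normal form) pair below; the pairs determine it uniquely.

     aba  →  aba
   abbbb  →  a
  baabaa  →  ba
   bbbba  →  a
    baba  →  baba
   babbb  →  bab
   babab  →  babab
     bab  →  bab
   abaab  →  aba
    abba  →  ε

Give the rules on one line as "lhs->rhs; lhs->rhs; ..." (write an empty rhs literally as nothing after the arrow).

aa->; aab->a; bb->

  | aba
  | abbbb => abb => a
  | baabaa => baaa => ba
  | bbbba => bba => a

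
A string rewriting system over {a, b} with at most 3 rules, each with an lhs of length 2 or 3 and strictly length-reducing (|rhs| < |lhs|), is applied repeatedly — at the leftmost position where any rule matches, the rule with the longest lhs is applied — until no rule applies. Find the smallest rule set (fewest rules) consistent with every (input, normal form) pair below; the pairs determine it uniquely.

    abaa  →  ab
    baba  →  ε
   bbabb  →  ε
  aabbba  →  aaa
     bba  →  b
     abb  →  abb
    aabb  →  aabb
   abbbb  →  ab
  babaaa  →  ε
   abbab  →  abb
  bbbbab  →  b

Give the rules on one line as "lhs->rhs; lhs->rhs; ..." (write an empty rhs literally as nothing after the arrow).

ba->; baa->b; bbb->

  | abaa => ab
  | baba => ba => ε
  | bbabb => bbb => ε
  | aabbba => aaa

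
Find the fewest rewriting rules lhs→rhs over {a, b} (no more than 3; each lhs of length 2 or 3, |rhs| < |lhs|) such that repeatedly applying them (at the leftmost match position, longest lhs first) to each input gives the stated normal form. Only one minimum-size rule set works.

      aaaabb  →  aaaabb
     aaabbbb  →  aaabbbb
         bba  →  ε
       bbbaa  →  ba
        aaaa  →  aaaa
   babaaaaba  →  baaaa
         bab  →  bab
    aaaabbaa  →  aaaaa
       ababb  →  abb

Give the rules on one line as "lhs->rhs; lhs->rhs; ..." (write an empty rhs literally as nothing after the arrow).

aba->a; bba->

  | aaaabb
  | aaabbbb
  | bba => ε
  | bbbaa => ba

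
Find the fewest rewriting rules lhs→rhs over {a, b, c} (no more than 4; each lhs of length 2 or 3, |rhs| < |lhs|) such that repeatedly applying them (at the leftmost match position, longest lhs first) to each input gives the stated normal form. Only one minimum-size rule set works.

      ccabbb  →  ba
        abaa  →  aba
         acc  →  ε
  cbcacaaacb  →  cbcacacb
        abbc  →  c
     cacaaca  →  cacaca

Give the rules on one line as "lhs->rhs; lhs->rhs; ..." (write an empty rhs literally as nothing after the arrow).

aa->a; abb->; acc->; ccb->ba

  | ccabbb => ccb => ba
  | abaa => aba
  | acc => ε
  | cbcacaaacb => cbcacaacb => cbcacacb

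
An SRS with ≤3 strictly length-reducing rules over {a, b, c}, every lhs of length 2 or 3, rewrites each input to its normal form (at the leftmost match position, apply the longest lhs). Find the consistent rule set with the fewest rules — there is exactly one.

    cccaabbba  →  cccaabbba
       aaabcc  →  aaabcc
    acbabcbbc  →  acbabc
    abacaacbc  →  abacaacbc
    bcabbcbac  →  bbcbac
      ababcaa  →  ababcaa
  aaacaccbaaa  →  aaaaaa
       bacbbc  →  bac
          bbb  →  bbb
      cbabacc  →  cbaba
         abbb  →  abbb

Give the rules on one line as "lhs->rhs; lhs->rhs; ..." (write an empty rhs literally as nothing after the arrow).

acc->a; cab->; cbb->

  | cccaabbba
  | aaabcc
  | acbabcbbc => acbabc
  | abacaacbc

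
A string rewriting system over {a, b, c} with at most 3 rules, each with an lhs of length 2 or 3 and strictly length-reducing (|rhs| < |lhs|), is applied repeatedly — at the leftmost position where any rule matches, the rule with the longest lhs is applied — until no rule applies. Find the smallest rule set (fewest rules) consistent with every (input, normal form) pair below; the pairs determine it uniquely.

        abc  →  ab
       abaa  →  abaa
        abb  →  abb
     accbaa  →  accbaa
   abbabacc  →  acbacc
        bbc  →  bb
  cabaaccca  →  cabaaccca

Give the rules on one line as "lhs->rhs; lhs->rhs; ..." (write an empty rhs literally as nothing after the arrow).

bba->c; bc->b

  | abc => ab
  | abaa
  | abb
  | accbaa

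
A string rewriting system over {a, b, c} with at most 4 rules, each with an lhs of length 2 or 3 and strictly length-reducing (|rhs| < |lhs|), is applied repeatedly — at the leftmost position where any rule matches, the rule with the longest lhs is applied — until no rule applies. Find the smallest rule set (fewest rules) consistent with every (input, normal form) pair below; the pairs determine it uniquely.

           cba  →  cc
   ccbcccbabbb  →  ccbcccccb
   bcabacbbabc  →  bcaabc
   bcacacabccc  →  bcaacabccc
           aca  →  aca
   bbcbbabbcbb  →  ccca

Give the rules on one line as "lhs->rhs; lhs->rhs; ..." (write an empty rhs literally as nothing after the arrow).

  | cba => cc
  | ccbcccbabbb => ccbccccbbb => ccbcccccb
  | bcabacbbabc => bcaccbbabc => bcacbbabc => bcabbabc => bcacabc => bcaabc
  | bcacacabccc => bcaacabccc

ba->c; bb->c; cac->ca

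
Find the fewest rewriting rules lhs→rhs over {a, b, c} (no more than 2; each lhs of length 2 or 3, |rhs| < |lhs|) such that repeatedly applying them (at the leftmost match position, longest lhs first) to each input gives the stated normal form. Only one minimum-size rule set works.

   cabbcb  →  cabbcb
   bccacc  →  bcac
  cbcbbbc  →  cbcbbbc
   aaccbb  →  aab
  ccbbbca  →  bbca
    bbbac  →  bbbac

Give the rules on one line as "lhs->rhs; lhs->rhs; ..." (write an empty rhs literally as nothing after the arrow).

  | cabbcb
  | bccacc => bcacc => bcac
  | cbcbbbc
  | aaccbb => aab

cc->c; ccb->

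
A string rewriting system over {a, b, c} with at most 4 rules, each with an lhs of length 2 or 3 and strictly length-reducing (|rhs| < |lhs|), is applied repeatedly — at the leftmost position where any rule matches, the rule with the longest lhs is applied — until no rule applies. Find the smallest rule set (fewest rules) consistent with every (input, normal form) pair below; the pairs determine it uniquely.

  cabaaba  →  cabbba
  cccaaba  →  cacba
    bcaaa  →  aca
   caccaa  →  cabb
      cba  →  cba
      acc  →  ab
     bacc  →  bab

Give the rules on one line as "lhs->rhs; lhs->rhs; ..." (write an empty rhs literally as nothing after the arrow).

  | cabaaba => cabbba
  | cccaaba => cccbba => cacba
  | bcaaa => bcba => aca
  | caccaa => cabaa => cabb

aa->b; acc->ab; bcb->ac; ccb->ac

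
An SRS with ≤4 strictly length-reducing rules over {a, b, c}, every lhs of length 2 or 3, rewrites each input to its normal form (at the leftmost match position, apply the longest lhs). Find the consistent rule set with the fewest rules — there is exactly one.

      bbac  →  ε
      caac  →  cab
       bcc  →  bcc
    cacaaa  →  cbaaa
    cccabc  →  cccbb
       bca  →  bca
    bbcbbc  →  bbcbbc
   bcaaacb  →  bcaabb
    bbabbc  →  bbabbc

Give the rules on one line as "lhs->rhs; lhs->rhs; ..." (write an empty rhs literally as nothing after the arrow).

  | bbac => bbb => ε
  | caac => cab
  | bcc
  | cacaaa => cbaaa

abc->bb; ac->b; bbb->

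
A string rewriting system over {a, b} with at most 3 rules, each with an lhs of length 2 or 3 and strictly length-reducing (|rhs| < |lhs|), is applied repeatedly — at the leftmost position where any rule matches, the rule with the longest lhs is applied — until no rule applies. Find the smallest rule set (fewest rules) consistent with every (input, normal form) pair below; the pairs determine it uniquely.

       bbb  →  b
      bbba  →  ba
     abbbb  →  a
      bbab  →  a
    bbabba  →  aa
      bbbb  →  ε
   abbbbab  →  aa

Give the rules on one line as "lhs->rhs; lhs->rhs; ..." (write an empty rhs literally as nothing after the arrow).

  | bbb => b
  | bbba => ba
  | abbbb => abbb => abb => ab => a
  | bbab => ab => a

ab->a; bb->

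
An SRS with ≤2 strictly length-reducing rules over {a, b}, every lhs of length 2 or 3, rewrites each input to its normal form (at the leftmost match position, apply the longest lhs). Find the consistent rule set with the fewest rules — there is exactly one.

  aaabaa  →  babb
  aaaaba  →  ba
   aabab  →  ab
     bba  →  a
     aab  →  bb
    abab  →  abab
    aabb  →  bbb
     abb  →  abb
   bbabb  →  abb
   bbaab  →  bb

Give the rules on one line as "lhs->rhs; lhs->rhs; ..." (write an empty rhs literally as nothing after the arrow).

aa->b; bba->a

  | aaabaa => babaa => babb
  | aaaaba => baaba => bbba => ba
  | aabab => bbab => ab
  | bba => a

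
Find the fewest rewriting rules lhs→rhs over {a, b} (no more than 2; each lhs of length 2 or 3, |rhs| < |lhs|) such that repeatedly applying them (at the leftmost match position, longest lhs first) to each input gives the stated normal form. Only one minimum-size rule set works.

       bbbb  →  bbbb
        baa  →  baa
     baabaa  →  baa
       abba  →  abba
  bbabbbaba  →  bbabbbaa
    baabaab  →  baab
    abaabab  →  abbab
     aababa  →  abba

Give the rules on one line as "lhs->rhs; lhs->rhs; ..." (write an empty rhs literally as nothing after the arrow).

  | bbbb
  | baa
  | baabaa => baaaa => baba => baa
  | abba

aaa->ab; aba->aa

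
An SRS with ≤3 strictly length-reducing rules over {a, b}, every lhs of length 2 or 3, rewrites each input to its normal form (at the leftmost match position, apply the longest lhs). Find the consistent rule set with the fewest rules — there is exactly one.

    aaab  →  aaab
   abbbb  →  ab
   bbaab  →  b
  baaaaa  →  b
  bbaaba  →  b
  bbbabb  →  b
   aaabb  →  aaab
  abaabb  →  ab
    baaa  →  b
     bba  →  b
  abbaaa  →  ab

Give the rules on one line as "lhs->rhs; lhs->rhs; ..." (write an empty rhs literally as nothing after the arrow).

  | aaab
  | abbbb => abbb => abb => ab
  | bbaab => baab => bab => bb => b
  | baaaaa => baaaa => baaa => baa => ba => b

ba->b; bb->b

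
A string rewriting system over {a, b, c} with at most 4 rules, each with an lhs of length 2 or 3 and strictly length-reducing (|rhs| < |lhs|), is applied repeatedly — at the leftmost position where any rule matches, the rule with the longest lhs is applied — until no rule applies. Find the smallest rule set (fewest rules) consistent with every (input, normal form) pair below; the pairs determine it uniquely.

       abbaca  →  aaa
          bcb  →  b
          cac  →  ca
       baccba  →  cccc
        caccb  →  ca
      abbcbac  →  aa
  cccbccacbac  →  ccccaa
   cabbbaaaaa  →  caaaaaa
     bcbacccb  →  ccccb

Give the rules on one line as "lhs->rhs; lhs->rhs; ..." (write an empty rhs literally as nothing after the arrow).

  | abbaca => abaca => aaca => aaa
  | bcb => b
  | cac => ca
  | baccba => cccba => cccc

ab->a; ac->a; ba->c; bc->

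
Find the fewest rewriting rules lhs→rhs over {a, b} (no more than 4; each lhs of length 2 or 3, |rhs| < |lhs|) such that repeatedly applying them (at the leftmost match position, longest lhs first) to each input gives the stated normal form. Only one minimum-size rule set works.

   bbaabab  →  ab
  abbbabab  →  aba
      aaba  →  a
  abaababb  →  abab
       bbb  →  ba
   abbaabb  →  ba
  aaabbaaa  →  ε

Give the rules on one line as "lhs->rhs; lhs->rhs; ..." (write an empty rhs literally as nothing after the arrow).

  | bbaabab => aabab => bbab => ab
  | abbbabab => abaabab => abbbab => abaab => abbb => aba
  | aaba => bba => a
  | abaababb => abbbabb => abaabb => abbbb => abab

aa->b; aaa->aa; bb->; bbb->ba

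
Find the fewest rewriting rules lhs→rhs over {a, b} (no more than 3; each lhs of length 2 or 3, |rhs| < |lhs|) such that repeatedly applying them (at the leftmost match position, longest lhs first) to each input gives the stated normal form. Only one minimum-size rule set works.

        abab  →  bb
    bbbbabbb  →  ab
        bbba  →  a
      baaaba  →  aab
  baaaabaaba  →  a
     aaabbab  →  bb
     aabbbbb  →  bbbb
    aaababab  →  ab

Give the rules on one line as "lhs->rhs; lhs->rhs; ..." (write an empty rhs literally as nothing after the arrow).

aba->b; abb->ba; ba->a

  | abab => bb
  | bbbbabbb => bbbabbb => bbabbb => babbb => abbb => bab => ab
  | bbba => bba => ba => a
  | baaaba => aaaba => aab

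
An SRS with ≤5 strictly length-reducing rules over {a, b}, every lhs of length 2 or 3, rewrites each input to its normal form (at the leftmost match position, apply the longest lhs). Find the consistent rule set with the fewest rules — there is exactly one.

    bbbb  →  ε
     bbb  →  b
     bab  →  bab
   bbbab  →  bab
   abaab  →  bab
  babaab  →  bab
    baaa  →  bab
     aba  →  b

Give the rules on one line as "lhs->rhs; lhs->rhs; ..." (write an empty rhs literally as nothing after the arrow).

  | bbbb => bb => ε
  | bbb => b
  | bab
  | bbbab => bab

aaa->ab; aba->b; bb->; bba->ba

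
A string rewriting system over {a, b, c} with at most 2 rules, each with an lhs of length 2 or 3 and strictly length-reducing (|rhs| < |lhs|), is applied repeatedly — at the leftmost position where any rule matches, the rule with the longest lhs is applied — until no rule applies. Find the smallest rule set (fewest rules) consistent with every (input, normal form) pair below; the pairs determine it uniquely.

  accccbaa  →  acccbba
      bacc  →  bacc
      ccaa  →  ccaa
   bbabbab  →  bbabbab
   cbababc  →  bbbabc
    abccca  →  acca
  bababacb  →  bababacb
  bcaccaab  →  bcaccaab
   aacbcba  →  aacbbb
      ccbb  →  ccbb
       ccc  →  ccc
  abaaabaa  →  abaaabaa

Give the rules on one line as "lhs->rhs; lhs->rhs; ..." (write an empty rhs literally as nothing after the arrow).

bcc->c; cba->bb

  | accccbaa => acccbba
  | bacc
  | ccaa
  | bbabbab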